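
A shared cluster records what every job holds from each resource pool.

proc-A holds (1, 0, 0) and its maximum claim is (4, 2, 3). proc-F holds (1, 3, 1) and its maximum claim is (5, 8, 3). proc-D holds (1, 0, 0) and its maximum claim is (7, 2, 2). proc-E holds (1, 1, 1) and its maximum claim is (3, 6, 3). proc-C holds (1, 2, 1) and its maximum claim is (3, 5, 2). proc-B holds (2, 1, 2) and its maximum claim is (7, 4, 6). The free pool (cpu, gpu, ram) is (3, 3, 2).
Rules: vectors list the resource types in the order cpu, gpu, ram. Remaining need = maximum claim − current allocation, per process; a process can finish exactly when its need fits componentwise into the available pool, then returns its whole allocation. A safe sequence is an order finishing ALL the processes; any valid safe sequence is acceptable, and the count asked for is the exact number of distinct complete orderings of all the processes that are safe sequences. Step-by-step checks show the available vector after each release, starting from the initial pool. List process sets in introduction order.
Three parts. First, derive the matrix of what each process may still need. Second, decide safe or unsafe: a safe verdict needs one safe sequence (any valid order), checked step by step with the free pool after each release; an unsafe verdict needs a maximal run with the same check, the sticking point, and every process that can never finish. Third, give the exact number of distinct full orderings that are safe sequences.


(1) Remaining need (order cpu, gpu, ram):
  proc-A: (3, 2, 3)
  proc-F: (4, 5, 2)
  proc-D: (6, 2, 2)
  proc-E: (2, 5, 2)
  proc-C: (2, 3, 1)
  proc-B: (5, 3, 4)
(2) SAFE. One safe sequence: proc-C, proc-A, proc-F, proc-D, proc-B, proc-E.
Key observation: proc-C is the earliest step where a requested resource binds exactly: need (2, 3, 1), pool (3, 3, 2) at its turn.
Verifying each step:
  pool = (3, 3, 2)
  run proc-C (needs (2, 3, 1), free (3, 3, 2)); after release of (1, 2, 1) the pool is (4, 5, 3)
  run proc-A (needs (3, 2, 3), free (4, 5, 3)); after release of (1, 0, 0) the pool is (5, 5, 3)
  run proc-F (needs (4, 5, 2), free (5, 5, 3)); after release of (1, 3, 1) the pool is (6, 8, 4)
  run proc-D (needs (6, 2, 2), free (6, 8, 4)); after release of (1, 0, 0) the pool is (7, 8, 4)
  run proc-B (needs (5, 3, 4), free (7, 8, 4)); after release of (2, 1, 2) the pool is (9, 9, 6)
  run proc-E (needs (2, 5, 2), free (9, 9, 6)); after release of (1, 1, 1) the pool is (10, 10, 7)
(3) Precisely 48 of the possible complete orderings are safe sequences.


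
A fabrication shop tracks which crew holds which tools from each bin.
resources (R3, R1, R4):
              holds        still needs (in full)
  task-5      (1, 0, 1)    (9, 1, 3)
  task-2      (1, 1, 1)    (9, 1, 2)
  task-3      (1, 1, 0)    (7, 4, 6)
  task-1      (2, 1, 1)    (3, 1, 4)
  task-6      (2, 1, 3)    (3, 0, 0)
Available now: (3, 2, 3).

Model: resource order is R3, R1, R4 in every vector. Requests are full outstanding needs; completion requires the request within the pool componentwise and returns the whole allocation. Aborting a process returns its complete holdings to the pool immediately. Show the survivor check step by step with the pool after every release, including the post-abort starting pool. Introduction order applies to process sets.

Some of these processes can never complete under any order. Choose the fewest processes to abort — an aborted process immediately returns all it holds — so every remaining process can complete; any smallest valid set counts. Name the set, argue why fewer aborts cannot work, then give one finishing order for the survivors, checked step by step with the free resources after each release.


The answer: abort task-2.
Key observation: the deadlocked task-5 becomes finishable only because task-2 released (1, 1, 1); it completes at step 4 below.
Why nothing smaller works: aborting no one leaves the state deadlocked as given.
One survivor order: task-1, task-6, task-3, task-5. Walking it through (post-abort pool first):
  pool = (4, 3, 4)
  task-1 needs (3, 1, 4) <= (4, 3, 4) -> finishes; pool += (2, 1, 1) = (6, 4, 5)
  task-6 needs (3, 0, 0) <= (6, 4, 5) -> finishes; pool += (2, 1, 3) = (8, 5, 8)
  task-3 needs (7, 4, 6) <= (8, 5, 8) -> finishes; pool += (1, 1, 0) = (9, 6, 8)
  task-5 needs (9, 1, 3) <= (9, 6, 8) -> finishes; pool += (1, 0, 1) = (10, 6, 9)


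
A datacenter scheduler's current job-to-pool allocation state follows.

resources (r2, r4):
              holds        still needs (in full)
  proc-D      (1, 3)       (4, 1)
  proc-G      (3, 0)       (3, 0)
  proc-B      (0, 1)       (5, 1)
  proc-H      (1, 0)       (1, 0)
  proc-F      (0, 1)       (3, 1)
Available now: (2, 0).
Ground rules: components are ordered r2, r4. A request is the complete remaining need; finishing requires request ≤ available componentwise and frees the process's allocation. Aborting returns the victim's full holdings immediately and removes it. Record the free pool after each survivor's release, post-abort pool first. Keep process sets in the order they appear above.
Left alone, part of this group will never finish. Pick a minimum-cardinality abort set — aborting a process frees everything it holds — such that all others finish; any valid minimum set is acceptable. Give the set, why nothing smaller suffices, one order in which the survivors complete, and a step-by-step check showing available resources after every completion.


Minimum abort set: proc-B.
Key observation: aborting proc-B returns (0, 1), and proc-F — hopeless before — runs at step 2 with the returned capacity in the pool.
Why nothing smaller works: aborting no one leaves the state deadlocked as given.
The survivors complete as proc-H, proc-F, proc-G, proc-D. Step-by-step check (starting from the post-abort pool):
  pool = (2, 1)
  proc-H needs (1, 0) <= (2, 1) -> finishes; pool += (1, 0) = (3, 1)
  proc-F needs (3, 1) <= (3, 1) -> finishes; pool += (0, 1) = (3, 2)
  proc-G needs (3, 0) <= (3, 2) -> finishes; pool += (3, 0) = (6, 2)
  proc-D needs (4, 1) <= (6, 2) -> finishes; pool += (1, 3) = (7, 5)


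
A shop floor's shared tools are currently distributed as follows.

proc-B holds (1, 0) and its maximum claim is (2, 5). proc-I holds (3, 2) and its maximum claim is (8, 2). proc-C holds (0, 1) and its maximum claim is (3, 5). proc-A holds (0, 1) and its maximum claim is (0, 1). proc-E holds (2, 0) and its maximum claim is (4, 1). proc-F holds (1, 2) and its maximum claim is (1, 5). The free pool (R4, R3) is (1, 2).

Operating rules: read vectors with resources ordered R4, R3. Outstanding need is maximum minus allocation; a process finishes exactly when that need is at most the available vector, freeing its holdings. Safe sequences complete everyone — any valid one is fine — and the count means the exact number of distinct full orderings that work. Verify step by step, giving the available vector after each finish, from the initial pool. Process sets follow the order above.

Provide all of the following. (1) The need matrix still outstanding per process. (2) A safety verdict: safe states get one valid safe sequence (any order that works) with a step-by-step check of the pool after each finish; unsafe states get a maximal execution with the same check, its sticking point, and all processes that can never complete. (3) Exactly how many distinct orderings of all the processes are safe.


(1) Outstanding need per process (order R4, R3):
  proc-B: (1, 5)
  proc-I: (5, 0)
  proc-C: (3, 4)
  proc-A: (0, 0)
  proc-E: (2, 1)
  proc-F: (0, 3)
(2) SAFE — a valid safe sequence is proc-A, proc-F, proc-B, proc-E, proc-I, proc-C.
Key observation: proc-F is the earliest step where a requested resource binds exactly: need (0, 3), pool (1, 3) at its turn.
Verifying each step:
  pool = (1, 2)
  run proc-A (needs (0, 0), free (1, 2)); after release of (0, 1) the pool is (1, 3)
  run proc-F (needs (0, 3), free (1, 3)); after release of (1, 2) the pool is (2, 5)
  run proc-B (needs (1, 5), free (2, 5)); after release of (1, 0) the pool is (3, 5)
  run proc-E (needs (2, 1), free (3, 5)); after release of (2, 0) the pool is (5, 5)
  run proc-I (needs (5, 0), free (5, 5)); after release of (3, 2) the pool is (8, 7)
  run proc-C (needs (3, 4), free (8, 7)); after release of (0, 1) the pool is (8, 8)
(3) Exactly 6 of the possible complete orderings are safe sequences.


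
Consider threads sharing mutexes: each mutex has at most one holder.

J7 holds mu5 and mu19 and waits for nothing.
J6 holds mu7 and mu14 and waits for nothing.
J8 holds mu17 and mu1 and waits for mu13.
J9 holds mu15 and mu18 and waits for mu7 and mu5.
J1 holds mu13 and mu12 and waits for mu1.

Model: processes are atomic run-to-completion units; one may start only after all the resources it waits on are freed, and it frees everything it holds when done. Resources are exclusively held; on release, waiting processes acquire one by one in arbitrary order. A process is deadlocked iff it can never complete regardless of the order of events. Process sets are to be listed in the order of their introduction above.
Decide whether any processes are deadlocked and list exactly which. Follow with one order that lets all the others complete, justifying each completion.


Deadlocked: J8 and J1.
Key observation: the loop J8 -> J1 -> J8 blocks itself forever; no other process is dragged down with it.
One completion order for the rest: J7, J6, J9.
Verifying each step:
  run J7 (it waits on nothing); releases mu5 and mu19
  run J6 (it waits on nothing); releases mu7 and mu14
  J9 waits on mu7 and mu5 — all released -> runs and releases mu15 and mu18


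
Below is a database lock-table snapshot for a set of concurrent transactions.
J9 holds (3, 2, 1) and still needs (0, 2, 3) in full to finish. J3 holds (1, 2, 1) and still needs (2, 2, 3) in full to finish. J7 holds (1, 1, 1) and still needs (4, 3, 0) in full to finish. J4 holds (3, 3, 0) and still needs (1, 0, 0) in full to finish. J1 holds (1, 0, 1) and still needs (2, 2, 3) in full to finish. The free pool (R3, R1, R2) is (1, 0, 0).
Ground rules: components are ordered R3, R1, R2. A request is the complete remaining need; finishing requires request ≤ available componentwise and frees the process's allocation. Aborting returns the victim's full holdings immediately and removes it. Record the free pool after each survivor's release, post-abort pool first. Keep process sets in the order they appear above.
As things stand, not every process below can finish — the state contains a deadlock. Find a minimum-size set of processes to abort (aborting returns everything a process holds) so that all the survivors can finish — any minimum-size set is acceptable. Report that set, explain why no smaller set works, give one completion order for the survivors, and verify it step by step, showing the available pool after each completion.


The answer: abort J9 and J3.
Key observation: the deadlocked J1 becomes finishable only because J9 and J3 released (4, 4, 2); it completes at step 3 below.
No one abort is enough; case by case: J9 alone leaves J3 blocked (short on R2); J3 alone leaves J9 blocked (short on R2); J7 alone leaves J9 blocked (short on R2); J4 alone leaves J9 blocked (short on R2); J1 alone leaves J9 blocked (short on R2).
The survivors complete as J7, J4, J1. Verifying each step (starting from the post-abort pool):
  pool = (5, 4, 2)
  J7: need (4, 3, 0) fits (5, 4, 2); releases (1, 1, 1), pool now (6, 5, 3)
  J4: need (1, 0, 0) fits (6, 5, 3); releases (3, 3, 0), pool now (9, 8, 3)
  J1: need (2, 2, 3) fits (9, 8, 3); releases (1, 0, 1), pool now (10, 8, 4)


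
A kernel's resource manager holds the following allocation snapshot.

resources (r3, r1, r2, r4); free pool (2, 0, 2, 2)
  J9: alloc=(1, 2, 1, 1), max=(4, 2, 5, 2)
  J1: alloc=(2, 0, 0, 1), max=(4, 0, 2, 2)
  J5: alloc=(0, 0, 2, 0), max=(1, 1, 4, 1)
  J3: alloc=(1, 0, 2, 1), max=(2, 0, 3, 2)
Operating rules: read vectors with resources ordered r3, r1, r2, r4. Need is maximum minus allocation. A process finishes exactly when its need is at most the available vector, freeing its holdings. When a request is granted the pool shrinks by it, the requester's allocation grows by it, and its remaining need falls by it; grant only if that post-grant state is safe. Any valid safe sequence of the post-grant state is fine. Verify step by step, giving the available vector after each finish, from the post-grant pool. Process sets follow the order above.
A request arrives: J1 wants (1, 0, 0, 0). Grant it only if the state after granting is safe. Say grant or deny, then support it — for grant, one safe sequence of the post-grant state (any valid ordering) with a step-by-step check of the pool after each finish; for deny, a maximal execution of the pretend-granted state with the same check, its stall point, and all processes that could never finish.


GRANT. The post-grant state is safe; one safe sequence: J3, J1, J9, J5.
Key observation: even at the reduced pool (1, 0, 2, 2), J3 fits immediately, so safety survives the grant.
Step-by-step check of the post-grant state:
  pool = (1, 0, 2, 2)
  J3: need (1, 0, 1, 1) fits (1, 0, 2, 2); releases (1, 0, 2, 1), pool now (2, 0, 4, 3)
  J1: need (1, 0, 2, 1) fits (2, 0, 4, 3); releases (3, 0, 0, 1), pool now (5, 0, 4, 4)
  J9: need (3, 0, 4, 1) fits (5, 0, 4, 4); releases (1, 2, 1, 1), pool now (6, 2, 5, 5)
  J5: need (1, 1, 2, 1) fits (6, 2, 5, 5); releases (0, 0, 2, 0), pool now (6, 2, 7, 5)


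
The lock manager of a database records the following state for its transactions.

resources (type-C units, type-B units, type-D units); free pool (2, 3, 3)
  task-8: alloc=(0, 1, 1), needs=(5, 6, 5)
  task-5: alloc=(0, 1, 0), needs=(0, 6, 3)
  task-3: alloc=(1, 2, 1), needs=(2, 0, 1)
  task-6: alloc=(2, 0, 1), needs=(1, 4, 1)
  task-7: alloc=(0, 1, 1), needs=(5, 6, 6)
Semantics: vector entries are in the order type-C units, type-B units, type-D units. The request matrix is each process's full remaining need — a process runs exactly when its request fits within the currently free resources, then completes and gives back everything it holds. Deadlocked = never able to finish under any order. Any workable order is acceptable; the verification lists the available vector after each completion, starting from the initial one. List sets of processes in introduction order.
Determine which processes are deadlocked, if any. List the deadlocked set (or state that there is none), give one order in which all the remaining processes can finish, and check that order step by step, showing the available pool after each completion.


Deadlocked set: task-8, task-5 and task-7.
Key observation: type-B units is the bottleneck — with task-3, task-6 done the pool holds (5, 5, 5), short of every remaining need.
The rest can finish in the order task-3, task-6. Walking it through:
  pool = (2, 3, 3)
  run task-3 (needs (2, 0, 1), free (2, 3, 3)); after release of (1, 2, 1) the pool is (3, 5, 4)
  run task-6 (needs (1, 4, 1), free (3, 5, 4)); after release of (2, 0, 1) the pool is (5, 5, 5)
None of the blocked processes ever fits:
  task-8 cannot run: need (5, 6, 5) vs free (5, 5, 5) (insufficient type-B units)
  task-5 cannot run: need (0, 6, 3) vs free (5, 5, 5) (insufficient type-B units)
  task-7 cannot run: need (5, 6, 6) vs free (5, 5, 5) (insufficient type-B units and type-D units)


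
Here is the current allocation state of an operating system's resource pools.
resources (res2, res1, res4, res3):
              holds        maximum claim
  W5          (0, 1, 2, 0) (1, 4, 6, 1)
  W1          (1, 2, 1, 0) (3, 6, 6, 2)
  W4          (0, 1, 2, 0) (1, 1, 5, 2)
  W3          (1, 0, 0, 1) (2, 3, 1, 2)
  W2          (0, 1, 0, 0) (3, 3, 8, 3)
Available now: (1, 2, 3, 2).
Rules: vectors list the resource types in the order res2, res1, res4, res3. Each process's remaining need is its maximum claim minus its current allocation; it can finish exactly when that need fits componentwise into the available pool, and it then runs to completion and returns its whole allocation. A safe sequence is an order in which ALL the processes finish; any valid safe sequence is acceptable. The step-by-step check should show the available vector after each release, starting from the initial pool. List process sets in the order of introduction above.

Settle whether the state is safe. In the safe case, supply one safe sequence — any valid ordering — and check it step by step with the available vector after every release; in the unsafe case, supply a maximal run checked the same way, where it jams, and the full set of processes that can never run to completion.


SAFE, for example via the order W4, W5, W3, W1, W2.
Key observation: W4 marks the first exact bind of the order: its need (1, 0, 3, 2) fits the free (1, 2, 3, 2) with zero slack on a requested resource.
Walking it through:
  pool = (1, 2, 3, 2)
  run W4 (needs (1, 0, 3, 2), free (1, 2, 3, 2)); after release of (0, 1, 2, 0) the pool is (1, 3, 5, 2)
  run W5 (needs (1, 3, 4, 1), free (1, 3, 5, 2)); after release of (0, 1, 2, 0) the pool is (1, 4, 7, 2)
  run W3 (needs (1, 3, 1, 1), free (1, 4, 7, 2)); after release of (1, 0, 0, 1) the pool is (2, 4, 7, 3)
  run W1 (needs (2, 4, 5, 2), free (2, 4, 7, 3)); after release of (1, 2, 1, 0) the pool is (3, 6, 8, 3)
  run W2 (needs (3, 2, 8, 3), free (3, 6, 8, 3)); after release of (0, 1, 0, 0) the pool is (3, 7, 8, 3)


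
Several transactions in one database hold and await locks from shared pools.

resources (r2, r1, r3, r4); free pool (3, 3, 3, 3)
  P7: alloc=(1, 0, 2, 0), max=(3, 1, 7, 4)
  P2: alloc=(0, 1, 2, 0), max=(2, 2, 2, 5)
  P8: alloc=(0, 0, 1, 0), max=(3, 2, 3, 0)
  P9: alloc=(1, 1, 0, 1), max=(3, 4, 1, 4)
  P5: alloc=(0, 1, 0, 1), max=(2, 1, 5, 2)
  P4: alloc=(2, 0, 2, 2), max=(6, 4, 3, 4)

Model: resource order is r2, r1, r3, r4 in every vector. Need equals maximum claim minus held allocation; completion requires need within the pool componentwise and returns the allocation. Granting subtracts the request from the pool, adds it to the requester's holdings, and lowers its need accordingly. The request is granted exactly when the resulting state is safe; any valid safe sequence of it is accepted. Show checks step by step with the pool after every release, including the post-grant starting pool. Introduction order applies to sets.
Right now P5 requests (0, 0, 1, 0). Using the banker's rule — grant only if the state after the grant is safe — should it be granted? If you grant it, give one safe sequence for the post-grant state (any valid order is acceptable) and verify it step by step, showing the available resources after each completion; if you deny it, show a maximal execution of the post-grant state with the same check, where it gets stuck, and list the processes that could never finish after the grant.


GRANT — the state after the grant stays safe, e.g. via P9, P4, P5, P8, P7, P2.
Key observation: with (3, 3, 2, 3) left after the transfer, P9 can run at once — the state stays safe.
Verifying the post-grant state step by step:
  pool = (3, 3, 2, 3)
  run P9 (needs (2, 3, 1, 3), free (3, 3, 2, 3)); after release of (1, 1, 0, 1) the pool is (4, 4, 2, 4)
  run P4 (needs (4, 4, 1, 2), free (4, 4, 2, 4)); after release of (2, 0, 2, 2) the pool is (6, 4, 4, 6)
  run P5 (needs (2, 0, 4, 1), free (6, 4, 4, 6)); after release of (0, 1, 1, 1) the pool is (6, 5, 5, 7)
  run P8 (needs (3, 2, 2, 0), free (6, 5, 5, 7)); after release of (0, 0, 1, 0) the pool is (6, 5, 6, 7)
  run P7 (needs (2, 1, 5, 4), free (6, 5, 6, 7)); after release of (1, 0, 2, 0) the pool is (7, 5, 8, 7)
  run P2 (needs (2, 1, 0, 5), free (7, 5, 8, 7)); after release of (0, 1, 2, 0) the pool is (7, 6, 10, 7)


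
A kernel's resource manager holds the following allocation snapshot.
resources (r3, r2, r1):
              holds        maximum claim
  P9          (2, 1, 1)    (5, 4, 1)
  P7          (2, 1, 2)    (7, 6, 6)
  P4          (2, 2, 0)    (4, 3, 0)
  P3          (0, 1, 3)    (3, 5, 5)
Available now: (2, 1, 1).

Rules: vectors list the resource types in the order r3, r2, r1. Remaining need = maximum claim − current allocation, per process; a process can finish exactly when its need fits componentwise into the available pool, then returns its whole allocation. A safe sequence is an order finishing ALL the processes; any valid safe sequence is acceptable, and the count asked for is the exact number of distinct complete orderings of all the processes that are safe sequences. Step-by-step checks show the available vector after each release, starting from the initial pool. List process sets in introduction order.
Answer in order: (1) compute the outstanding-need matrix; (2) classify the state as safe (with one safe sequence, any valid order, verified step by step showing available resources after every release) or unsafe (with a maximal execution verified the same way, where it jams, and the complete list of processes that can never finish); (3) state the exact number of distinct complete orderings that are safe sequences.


(1) Need matrix, components ordered r3, r2, r1:
  P9: (3, 3, 0)
  P7: (5, 5, 4)
  P4: (2, 1, 0)
  P3: (3, 4, 2)
(2) SAFE — a valid safe sequence is P4, P9, P3, P7.
Key observation: P4 is the earliest step where a requested resource binds exactly: need (2, 1, 0), pool (2, 1, 1) at its turn.
Walking it through:
  pool = (2, 1, 1)
  P4 needs (2, 1, 0) <= (2, 1, 1) -> finishes; pool += (2, 2, 0) = (4, 3, 1)
  P9 needs (3, 3, 0) <= (4, 3, 1) -> finishes; pool += (2, 1, 1) = (6, 4, 2)
  P3 needs (3, 4, 2) <= (6, 4, 2) -> finishes; pool += (0, 1, 3) = (6, 5, 5)
  P7 needs (5, 5, 4) <= (6, 5, 5) -> finishes; pool += (2, 1, 2) = (8, 6, 7)
(3) Precisely 1 of the possible complete orderings is a safe sequence.


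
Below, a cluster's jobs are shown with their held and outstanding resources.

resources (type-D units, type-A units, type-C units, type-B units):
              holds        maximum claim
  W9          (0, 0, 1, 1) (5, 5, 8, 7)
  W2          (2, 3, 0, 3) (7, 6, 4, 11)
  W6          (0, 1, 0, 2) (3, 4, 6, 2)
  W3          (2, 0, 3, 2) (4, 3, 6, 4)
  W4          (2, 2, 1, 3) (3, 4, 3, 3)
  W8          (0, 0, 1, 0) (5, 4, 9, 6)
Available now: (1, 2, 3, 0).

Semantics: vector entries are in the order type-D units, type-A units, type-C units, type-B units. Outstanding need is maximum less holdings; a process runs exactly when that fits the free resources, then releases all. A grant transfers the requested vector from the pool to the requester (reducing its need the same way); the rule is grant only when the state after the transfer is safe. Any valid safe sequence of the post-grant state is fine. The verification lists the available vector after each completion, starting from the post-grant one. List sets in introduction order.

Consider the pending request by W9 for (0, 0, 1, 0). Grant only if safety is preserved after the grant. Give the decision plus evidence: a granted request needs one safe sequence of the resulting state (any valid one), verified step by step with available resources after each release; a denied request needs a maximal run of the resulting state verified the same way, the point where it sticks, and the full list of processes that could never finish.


GRANT. The post-grant state is safe; one safe sequence: W4, W3, W6, W9, W8, W2.
Key observation: even at the reduced pool (1, 2, 2, 0), W4 fits immediately, so safety survives the grant.
Check on the post-grant state, step by step:
  pool = (1, 2, 2, 0)
  W4 needs (1, 2, 2, 0) <= (1, 2, 2, 0) -> finishes; pool += (2, 2, 1, 3) = (3, 4, 3, 3)
  W3 needs (2, 3, 3, 2) <= (3, 4, 3, 3) -> finishes; pool += (2, 0, 3, 2) = (5, 4, 6, 5)
  W6 needs (3, 3, 6, 0) <= (5, 4, 6, 5) -> finishes; pool += (0, 1, 0, 2) = (5, 5, 6, 7)
  W9 needs (5, 5, 6, 6) <= (5, 5, 6, 7) -> finishes; pool += (0, 0, 2, 1) = (5, 5, 8, 8)
  W8 needs (5, 4, 8, 6) <= (5, 5, 8, 8) -> finishes; pool += (0, 0, 1, 0) = (5, 5, 9, 8)
  W2 needs (5, 3, 4, 8) <= (5, 5, 9, 8) -> finishes; pool += (2, 3, 0, 3) = (7, 8, 9, 11)


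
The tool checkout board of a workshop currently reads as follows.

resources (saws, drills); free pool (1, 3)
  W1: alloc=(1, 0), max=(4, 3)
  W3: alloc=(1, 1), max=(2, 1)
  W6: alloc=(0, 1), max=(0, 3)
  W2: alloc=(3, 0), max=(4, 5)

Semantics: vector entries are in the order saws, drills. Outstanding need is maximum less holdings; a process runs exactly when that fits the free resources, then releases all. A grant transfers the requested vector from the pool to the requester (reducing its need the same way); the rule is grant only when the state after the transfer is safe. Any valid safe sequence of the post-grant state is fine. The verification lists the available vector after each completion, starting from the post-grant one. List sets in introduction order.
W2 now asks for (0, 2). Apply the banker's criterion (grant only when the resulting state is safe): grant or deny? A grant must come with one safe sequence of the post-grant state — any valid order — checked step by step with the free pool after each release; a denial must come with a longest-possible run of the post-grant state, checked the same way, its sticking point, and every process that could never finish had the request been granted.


GRANT. The post-grant state is safe; one safe sequence: W3, W6, W2, W1.
Key observation: post-grant, (1, 1) remains, and an order beginning with W3 completes everyone.
Check on the post-grant state, step by step:
  pool = (1, 1)
  W3: need (1, 0) fits (1, 1); releases (1, 1), pool now (2, 2)
  W6: need (0, 2) fits (2, 2); releases (0, 1), pool now (2, 3)
  W2: need (1, 3) fits (2, 3); releases (3, 2), pool now (5, 5)
  W1: need (3, 3) fits (5, 5); releases (1, 0), pool now (6, 5)


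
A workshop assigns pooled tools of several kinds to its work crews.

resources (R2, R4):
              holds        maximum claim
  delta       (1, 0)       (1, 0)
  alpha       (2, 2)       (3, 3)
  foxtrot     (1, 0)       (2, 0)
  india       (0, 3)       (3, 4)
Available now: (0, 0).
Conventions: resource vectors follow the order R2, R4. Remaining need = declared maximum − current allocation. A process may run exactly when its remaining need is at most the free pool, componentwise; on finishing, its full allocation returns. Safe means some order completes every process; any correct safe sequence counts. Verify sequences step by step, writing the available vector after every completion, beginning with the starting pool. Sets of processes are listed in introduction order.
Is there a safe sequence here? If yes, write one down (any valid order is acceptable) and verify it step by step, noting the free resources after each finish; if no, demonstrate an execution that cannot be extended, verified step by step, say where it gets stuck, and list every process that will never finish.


The state is UNSAFE.
Key observation: delta, foxtrot can finish, but then (2, 0) is all there is, and the blocked group's R4 demands exceed it.
Going as far as possible: delta, foxtrot; after that, nothing fits. Check, step by step:
  pool = (0, 0)
  delta: need (0, 0) fits (0, 0); releases (1, 0), pool now (1, 0)
  foxtrot: need (1, 0) fits (1, 0); releases (1, 0), pool now (2, 0)
  alpha still needs (1, 1) but only (2, 0) is free — short on R4
  india still needs (3, 1) but only (2, 0) is free — short on R2 and R4
Never able to finish: alpha and india.


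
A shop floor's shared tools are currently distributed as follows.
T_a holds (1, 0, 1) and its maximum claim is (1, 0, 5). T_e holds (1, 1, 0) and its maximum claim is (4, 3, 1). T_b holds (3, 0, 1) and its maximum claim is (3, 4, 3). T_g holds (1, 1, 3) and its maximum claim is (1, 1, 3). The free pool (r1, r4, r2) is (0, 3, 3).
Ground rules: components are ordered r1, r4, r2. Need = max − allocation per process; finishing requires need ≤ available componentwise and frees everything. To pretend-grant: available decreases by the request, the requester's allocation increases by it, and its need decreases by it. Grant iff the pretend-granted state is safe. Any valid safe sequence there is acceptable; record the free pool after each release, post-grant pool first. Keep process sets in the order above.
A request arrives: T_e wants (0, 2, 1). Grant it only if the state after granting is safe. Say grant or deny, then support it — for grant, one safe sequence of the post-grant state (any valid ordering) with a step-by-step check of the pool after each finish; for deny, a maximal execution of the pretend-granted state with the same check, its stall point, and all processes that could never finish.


DENY — the pretend-granted state is unsafe.
Key observation: after T_g, T_a the pool peaks at (2, 2, 6), and each blocked process is short somewhere: T_e on r1; T_b on r4.
After a pretend grant, a maximal execution: T_g, T_a — then nothing else fits. Check, step by step:
  pool = (0, 1, 2)
  T_g needs (0, 0, 0) <= (0, 1, 2) -> finishes; pool += (1, 1, 3) = (1, 2, 5)
  T_a needs (0, 0, 4) <= (1, 2, 5) -> finishes; pool += (1, 0, 1) = (2, 2, 6)
  T_e still needs (3, 0, 0) but only (2, 2, 6) is free — short on r1
  T_b still needs (0, 4, 2) but only (2, 2, 6) is free — short on r4
Had the request been granted, T_e and T_b could never finish.


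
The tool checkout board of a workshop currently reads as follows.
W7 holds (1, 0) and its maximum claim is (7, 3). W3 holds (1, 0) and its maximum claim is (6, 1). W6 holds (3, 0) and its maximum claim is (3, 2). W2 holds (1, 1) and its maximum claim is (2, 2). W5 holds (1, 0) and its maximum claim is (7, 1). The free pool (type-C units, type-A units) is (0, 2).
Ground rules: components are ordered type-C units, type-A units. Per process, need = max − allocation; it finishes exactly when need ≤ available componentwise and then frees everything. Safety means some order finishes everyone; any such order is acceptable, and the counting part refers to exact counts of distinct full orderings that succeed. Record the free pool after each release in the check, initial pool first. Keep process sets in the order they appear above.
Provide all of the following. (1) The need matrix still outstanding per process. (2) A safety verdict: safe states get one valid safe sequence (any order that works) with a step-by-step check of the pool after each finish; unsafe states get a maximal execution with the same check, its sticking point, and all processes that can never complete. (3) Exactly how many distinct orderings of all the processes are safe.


(1) Need matrix, components ordered type-C units, type-A units:
  W7: (6, 3)
  W3: (5, 1)
  W6: (0, 2)
  W2: (1, 1)
  W5: (6, 1)
(2) UNSAFE — no complete ordering exists.
Key observation: the wall is type-C units: completing W6, W2 brings the pool only to (4, 3), and all the rest need more.
The run W6, W2 cannot be extended any further. Step-by-step check:
  pool = (0, 2)
  W6 needs (0, 2) <= (0, 2) -> finishes; pool += (3, 0) = (3, 2)
  W2 needs (1, 1) <= (3, 2) -> finishes; pool += (1, 1) = (4, 3)
  blocked: W7 wants (6, 3), pool (4, 3) — not enough type-C units
  blocked: W3 wants (5, 1), pool (4, 3) — not enough type-C units
  blocked: W5 wants (6, 1), pool (4, 3) — not enough type-C units
Never able to finish: W7, W3 and W5.
(3) Precisely 0 of the possible complete orderings are safe sequences.


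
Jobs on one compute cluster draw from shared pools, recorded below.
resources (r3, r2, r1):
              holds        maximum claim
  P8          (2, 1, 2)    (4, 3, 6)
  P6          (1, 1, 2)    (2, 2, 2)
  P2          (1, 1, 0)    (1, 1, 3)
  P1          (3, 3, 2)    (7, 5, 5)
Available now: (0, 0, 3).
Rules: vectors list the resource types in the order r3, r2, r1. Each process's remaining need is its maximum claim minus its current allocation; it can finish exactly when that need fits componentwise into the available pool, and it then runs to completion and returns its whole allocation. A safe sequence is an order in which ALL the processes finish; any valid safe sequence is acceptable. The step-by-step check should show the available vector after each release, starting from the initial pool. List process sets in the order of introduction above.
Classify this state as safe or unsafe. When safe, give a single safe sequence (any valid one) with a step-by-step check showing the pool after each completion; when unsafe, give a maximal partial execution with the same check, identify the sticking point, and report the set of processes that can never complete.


SAFE. One safe sequence: P2, P6, P8, P1.
Key observation: P2 marks the first exact bind of the order: its need (0, 0, 3) fits the free (0, 0, 3) with zero slack on a requested resource.
Step-by-step check:
  pool = (0, 0, 3)
  P2 needs (0, 0, 3) <= (0, 0, 3) -> finishes; pool += (1, 1, 0) = (1, 1, 3)
  P6 needs (1, 1, 0) <= (1, 1, 3) -> finishes; pool += (1, 1, 2) = (2, 2, 5)
  P8 needs (2, 2, 4) <= (2, 2, 5) -> finishes; pool += (2, 1, 2) = (4, 3, 7)
  P1 needs (4, 2, 3) <= (4, 3, 7) -> finishes; pool += (3, 3, 2) = (7, 6, 9)


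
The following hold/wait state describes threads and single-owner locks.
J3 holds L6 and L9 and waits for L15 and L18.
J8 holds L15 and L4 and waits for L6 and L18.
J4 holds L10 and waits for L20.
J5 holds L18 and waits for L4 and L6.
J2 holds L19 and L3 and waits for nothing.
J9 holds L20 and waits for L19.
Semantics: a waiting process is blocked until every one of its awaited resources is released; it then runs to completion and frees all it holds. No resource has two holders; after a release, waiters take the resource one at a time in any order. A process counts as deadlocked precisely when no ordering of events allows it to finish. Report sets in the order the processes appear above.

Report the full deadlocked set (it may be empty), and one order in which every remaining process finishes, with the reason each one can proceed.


Deadlocked: J3, J8 and J5.
Key observation: along J3 -> J8 -> J3, each member waits on what the next one holds — a deadlock; J5 is caught in further circular waits.
One completion order for the rest: J2, J9, J4.
Step-by-step check:
  run J2 (it waits on nothing); releases L19 and L3
  J9 waits on L19 — all released -> runs and releases L20
  J4 waits on L20 — all released -> runs and releases L10


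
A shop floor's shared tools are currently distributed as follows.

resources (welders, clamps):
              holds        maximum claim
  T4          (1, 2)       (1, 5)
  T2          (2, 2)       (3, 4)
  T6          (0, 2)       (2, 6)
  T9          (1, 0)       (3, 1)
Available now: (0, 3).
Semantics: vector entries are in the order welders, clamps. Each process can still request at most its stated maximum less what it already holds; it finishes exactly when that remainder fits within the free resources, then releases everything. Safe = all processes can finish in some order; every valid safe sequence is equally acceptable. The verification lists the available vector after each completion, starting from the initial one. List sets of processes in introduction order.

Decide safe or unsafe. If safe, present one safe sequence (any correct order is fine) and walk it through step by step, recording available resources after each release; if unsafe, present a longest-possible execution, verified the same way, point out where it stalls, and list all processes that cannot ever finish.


The state is SAFE; one workable sequence: T4, T2, T9, T6.
Key observation: reading the order forward, T4 is the first process whose need (0, 3) meets the free pool (0, 3) exactly on a resource it requests.
Walking it through:
  pool = (0, 3)
  T4: need (0, 3) fits (0, 3); releases (1, 2), pool now (1, 5)
  T2: need (1, 2) fits (1, 5); releases (2, 2), pool now (3, 7)
  T9: need (2, 1) fits (3, 7); releases (1, 0), pool now (4, 7)
  T6: need (2, 4) fits (4, 7); releases (0, 2), pool now (4, 9)


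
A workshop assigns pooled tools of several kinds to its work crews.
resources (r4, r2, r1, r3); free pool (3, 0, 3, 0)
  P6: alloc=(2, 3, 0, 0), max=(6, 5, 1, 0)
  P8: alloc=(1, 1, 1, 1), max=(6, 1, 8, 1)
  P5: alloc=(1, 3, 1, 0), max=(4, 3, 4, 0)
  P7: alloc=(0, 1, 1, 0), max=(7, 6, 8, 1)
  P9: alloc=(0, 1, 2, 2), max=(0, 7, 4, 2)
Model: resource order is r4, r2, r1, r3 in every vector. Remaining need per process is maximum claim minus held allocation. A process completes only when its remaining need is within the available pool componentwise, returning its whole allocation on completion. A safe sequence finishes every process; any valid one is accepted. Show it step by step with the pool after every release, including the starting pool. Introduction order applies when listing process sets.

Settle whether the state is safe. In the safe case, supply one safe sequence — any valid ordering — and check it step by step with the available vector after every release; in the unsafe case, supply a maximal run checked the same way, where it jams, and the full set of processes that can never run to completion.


UNSAFE — no complete ordering exists.
Key observation: even finishing P5, P6, P9 leaves just (6, 7, 6, 2) free — too little r1 for any of the remaining processes.
Going as far as possible: P5, P6, P9; after that, nothing fits. Check, step by step:
  pool = (3, 0, 3, 0)
  run P5 (needs (3, 0, 3, 0), free (3, 0, 3, 0)); after release of (1, 3, 1, 0) the pool is (4, 3, 4, 0)
  run P6 (needs (4, 2, 1, 0), free (4, 3, 4, 0)); after release of (2, 3, 0, 0) the pool is (6, 6, 4, 0)
  run P9 (needs (0, 6, 2, 0), free (6, 6, 4, 0)); after release of (0, 1, 2, 2) the pool is (6, 7, 6, 2)
  P8 cannot run: need (5, 0, 7, 0) vs free (6, 7, 6, 2) (insufficient r1)
  P7 cannot run: need (7, 5, 7, 1) vs free (6, 7, 6, 2) (insufficient r4 and r1)
Never able to finish: P8 and P7.


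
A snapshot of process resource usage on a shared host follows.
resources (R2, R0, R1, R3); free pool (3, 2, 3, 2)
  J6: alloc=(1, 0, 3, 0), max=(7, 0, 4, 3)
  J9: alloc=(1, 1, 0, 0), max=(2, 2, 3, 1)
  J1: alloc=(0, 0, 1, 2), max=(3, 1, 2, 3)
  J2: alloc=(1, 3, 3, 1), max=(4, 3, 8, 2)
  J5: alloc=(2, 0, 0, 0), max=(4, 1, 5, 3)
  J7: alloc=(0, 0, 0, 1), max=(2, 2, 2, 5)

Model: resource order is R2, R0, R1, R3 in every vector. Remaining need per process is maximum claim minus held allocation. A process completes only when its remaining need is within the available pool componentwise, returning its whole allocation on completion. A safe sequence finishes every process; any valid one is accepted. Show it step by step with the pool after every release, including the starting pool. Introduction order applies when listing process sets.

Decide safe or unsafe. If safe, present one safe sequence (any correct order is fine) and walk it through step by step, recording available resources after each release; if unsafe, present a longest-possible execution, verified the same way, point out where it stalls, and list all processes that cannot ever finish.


UNSAFE — no complete ordering exists.
Key observation: after J1, J7, J9 the pool peaks at (4, 3, 4, 5), and each blocked process is short somewhere: J6 on R2; J2 on R1; J5 on R1.
Going as far as possible: J1, J7, J9; after that, nothing fits. Step-by-step check:
  pool = (3, 2, 3, 2)
  run J1 (needs (3, 1, 1, 1), free (3, 2, 3, 2)); after release of (0, 0, 1, 2) the pool is (3, 2, 4, 4)
  run J7 (needs (2, 2, 2, 4), free (3, 2, 4, 4)); after release of (0, 0, 0, 1) the pool is (3, 2, 4, 5)
  run J9 (needs (1, 1, 3, 1), free (3, 2, 4, 5)); after release of (1, 1, 0, 0) the pool is (4, 3, 4, 5)
  blocked: J6 wants (6, 0, 1, 3), pool (4, 3, 4, 5) — not enough R2
  blocked: J2 wants (3, 0, 5, 1), pool (4, 3, 4, 5) — not enough R1
  blocked: J5 wants (2, 1, 5, 3), pool (4, 3, 4, 5) — not enough R1
Permanently blocked: J6, J2 and J5.


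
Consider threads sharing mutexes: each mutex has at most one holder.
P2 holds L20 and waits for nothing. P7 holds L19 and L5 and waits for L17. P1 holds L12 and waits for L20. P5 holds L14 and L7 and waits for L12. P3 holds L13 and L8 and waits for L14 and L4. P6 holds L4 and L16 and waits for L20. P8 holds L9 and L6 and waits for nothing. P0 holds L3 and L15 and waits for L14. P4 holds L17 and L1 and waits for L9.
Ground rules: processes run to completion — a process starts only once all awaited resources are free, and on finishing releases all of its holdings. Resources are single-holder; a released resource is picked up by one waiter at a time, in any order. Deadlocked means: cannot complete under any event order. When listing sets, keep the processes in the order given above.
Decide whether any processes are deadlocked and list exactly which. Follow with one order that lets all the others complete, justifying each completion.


No process is deadlocked.
Key observation: no waiting chain loops back on itself — every chain ends at a process that waits on nothing, so everyone eventually runs.
A valid finishing order for the others: P2, P8, P4, P1, P7, P5, P6, P3, P0.
Check, step by step:
  P2: no waits; runs immediately, freeing L20
  P8: no waits; runs immediately, freeing L9 and L6
  P4: everything it awaited (L9) is free; runs, freeing L17 and L1
  P1: everything it awaited (L20) is free; runs, freeing L12
  P7: everything it awaited (L17) is free; runs, freeing L19 and L5
  P5: everything it awaited (L12) is free; runs, freeing L14 and L7
  P6: everything it awaited (L20) is free; runs, freeing L4 and L16
  P3: everything it awaited (L14 and L4) is free; runs, freeing L13 and L8
  P0: everything it awaited (L14) is free; runs, freeing L3 and L15
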